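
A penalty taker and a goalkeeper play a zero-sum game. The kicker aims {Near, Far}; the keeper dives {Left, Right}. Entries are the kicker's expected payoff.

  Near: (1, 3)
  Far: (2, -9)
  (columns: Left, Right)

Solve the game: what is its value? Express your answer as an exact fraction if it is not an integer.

Row minima: Near → 1, Far → -9; maximin = 1.
Column maxima: Left → 2, Right → 3; minimax = 2.
1 ≠ 2, so there is no saddle point; optimal play is mixed.
Let the kicker play Near with probability p. Expected payoff against Left: 1p + 2(1−p) = −p + 2; against Right: 3p + (-9)(1−p) = 12p − 9.
Setting these equal: −p + 2 = 12p − 9 ⇒ −13p = -11 ⇒ p = 11/13, and the value is (-1)·(11/13) + 2 = 15/13.
For the keeper: with q = P(Left), equating Near's and Far's payoffs gives −2q + 3 = 11q − 9 ⇒ q = 12/13.

15/13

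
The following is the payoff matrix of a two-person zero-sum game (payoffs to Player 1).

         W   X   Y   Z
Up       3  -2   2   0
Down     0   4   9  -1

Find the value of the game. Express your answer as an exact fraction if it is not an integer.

-2/7

Row minima: Up → -2, Down → -1; maximin = -1.
Column maxima: W → 3, X → 4, Y → 9, Z → 0; minimax = 0.
-1 ≠ 0, so there is no saddle point; optimal play is mixed.
W is strictly dominated by Z (it gives Player 1 strictly more in every row), so Player 2 never plays it.
Y is strictly dominated by X (it gives Player 1 strictly more in every row), so Player 2 never plays it.
On the remaining 2×2 (Up, Down vs X, Z):
Let Player 1 play Up with probability p. Expected payoff against X: (-2)p + 4(1−p) = −6p + 4; against Z: 0p + (-1)(1−p) = p − 1.
Setting these equal: −6p + 4 = p − 1 ⇒ −7p = -5 ⇒ p = 5/7, and the value is (-6)·(5/7) + 4 = -2/7.
For Player 2: with q = P(X), equating Up's and Down's payoffs gives −2q = 5q − 1 ⇒ q = 1/7.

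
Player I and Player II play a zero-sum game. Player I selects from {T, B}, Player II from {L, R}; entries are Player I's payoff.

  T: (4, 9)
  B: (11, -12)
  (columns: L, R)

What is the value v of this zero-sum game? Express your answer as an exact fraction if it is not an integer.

Row minima: T → 4, B → -12; maximin = 4.
Column maxima: L → 11, R → 9; minimax = 9.
4 ≠ 9, so there is no saddle point; optimal play is mixed.
Let Player I play T with probability p. Expected payoff against L: 4p + 11(1−p) = −7p + 11; against R: 9p + (-12)(1−p) = 21p − 12.
Setting these equal: −7p + 11 = 21p − 12 ⇒ −28p = -23 ⇒ p = 23/28, and the value is (-7)·(23/28) + 11 = 21/4.
For Player II: with q = P(L), equating T's and B's payoffs gives −5q + 9 = 23q − 12 ⇒ q = 3/4.

21/4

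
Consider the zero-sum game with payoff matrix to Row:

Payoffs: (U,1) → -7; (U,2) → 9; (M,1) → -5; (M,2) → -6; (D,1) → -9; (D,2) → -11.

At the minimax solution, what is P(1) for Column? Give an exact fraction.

15/17

Row minima: U → -7, M → -6, D → -11; maximin = -6.
Column maxima: 1 → -5, 2 → 9; minimax = -5.
-6 ≠ -5, so there is no saddle point; optimal play is mixed.
D is strictly dominated by U, so Row never plays it.
On the remaining 2×2 (U, M vs 1, 2):
Let Row play U with probability p. Expected payoff against 1: (-7)p + (-5)(1−p) = −2p − 5; against 2: 9p + (-6)(1−p) = 15p − 6.
Setting these equal: −2p − 5 = 15p − 6 ⇒ −17p = -1 ⇒ p = 1/17, and the value is (-2)·(1/17) − 5 = -87/17.
For Column: with q = P(1), equating U's and M's payoffs gives −16q + 9 = q − 6 ⇒ q = 15/17.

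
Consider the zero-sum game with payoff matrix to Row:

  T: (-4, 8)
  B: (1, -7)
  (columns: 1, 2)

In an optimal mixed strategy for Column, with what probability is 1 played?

3/4

Row minima: T → -4, B → -7; maximin = -4.
Column maxima: 1 → 1, 2 → 8; minimax = 1.
-4 ≠ 1, so there is no saddle point; optimal play is mixed.
Let Row play T with probability p. Expected payoff against 1: (-4)p + 1(1−p) = −5p + 1; against 2: 8p + (-7)(1−p) = 15p − 7.
Setting these equal: −5p + 1 = 15p − 7 ⇒ −20p = -8 ⇒ p = 2/5, and the value is (-5)·(2/5) + 1 = -1.
For Column: with q = P(1), equating T's and B's payoffs gives −12q + 8 = 8q − 7 ⇒ q = 3/4.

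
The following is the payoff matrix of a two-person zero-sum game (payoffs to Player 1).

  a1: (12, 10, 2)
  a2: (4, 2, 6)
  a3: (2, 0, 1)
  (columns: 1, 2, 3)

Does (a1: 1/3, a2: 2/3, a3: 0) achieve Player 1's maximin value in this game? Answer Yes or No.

Yes

Against 1 this mix gives (1/3)·12 + (2/3)·4 = 20/3.
Against 2 this mix gives (1/3)·10 + (2/3)·2 = 14/3.
Against 3 this mix gives (1/3)·2 + (2/3)·6 = 14/3.
All of Player 2's active replies (2, 3) yield 14/3, and no column does worse for Player 1. The mix makes Player 2 indifferent and guarantees 14/3, so it is optimal.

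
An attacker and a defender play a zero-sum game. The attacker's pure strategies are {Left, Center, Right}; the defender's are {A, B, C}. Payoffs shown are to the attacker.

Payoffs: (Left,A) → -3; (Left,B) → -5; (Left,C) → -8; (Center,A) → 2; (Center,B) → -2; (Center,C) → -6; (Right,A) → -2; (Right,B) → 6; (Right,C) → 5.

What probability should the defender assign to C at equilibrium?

4/15

Row minima: Left → -8, Center → -6, Right → -2; maximin = -2.
Column maxima: A → 2, B → 6, C → 5; minimax = 2.
-2 ≠ 2, so there is no saddle point; optimal play is mixed.
Left is strictly dominated by Center, so the attacker never plays it.
B is strictly dominated by C (it gives the attacker strictly more in every row), so the defender never plays it.
On the remaining 2×2 (Center, Right vs A, C):
Let the attacker play Center with probability p. Expected payoff against A: 2p + (-2)(1−p) = 4p − 2; against C: (-6)p + 5(1−p) = −11p + 5.
Setting these equal: 4p − 2 = −11p + 5 ⇒ 15p = 7 ⇒ p = 7/15, and the value is (4)·(7/15) − 2 = -2/15.
For the defender: with q = P(A), equating Center's and Right's payoffs gives 8q − 6 = −7q + 5 ⇒ q = 11/15.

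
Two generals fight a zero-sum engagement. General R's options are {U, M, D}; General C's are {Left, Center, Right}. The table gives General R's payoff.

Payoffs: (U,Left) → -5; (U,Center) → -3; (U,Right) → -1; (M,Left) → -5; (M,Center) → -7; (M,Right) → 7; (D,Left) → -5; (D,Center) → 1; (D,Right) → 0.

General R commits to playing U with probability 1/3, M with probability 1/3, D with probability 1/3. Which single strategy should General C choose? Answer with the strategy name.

If General C plays Left, General R's expected payoff is (1/3)·(-5) + (1/3)·(-5) + (1/3)·(-5) = -5.
If General C plays Center, General R's expected payoff is (1/3)·(-3) + (1/3)·(-7) + (1/3)·1 = -3.
If General C plays Right, General R's expected payoff is (1/3)·(-1) + (1/3)·7 + (1/3)·0 = 2.
General C minimizes General R's payoff; the smallest is -5, so the best response is Left.

Left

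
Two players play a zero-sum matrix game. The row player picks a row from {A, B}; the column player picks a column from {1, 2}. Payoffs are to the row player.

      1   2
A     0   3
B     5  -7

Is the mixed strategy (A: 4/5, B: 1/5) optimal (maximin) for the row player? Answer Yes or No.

Against 1 this mix gives (4/5)·0 + (1/5)·5 = 1.
Against 2 this mix gives (4/5)·3 + (1/5)·(-7) = 1.
All of the column player's active replies (1, 2) yield 1, and no column does worse for the row player. The mix makes the column player indifferent and guarantees 1, so it is optimal.

Yes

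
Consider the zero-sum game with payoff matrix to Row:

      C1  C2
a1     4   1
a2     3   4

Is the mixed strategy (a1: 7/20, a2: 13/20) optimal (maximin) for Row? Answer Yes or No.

Against C1 this mix gives (7/20)·4 + (13/20)·3 = 67/20.
Against C2 this mix gives (7/20)·1 + (13/20)·4 = 59/20.
Column will play C2, holding Row to 59/20. Shifting weight toward the row that does better against C2 would raise this floor (the equalizing mix achieves 13/4 against both C2 and C1), so the proposed strategy is not optimal.

No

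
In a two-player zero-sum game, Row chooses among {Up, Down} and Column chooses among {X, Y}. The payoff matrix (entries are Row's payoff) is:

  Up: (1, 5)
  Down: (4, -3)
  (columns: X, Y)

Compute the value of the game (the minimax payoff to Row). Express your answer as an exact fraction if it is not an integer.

23/11

Row minima: Up → 1, Down → -3; maximin = 1.
Column maxima: X → 4, Y → 5; minimax = 4.
1 ≠ 4, so there is no saddle point; optimal play is mixed.
Let Row play Up with probability p. Expected payoff against X: 1p + 4(1−p) = −3p + 4; against Y: 5p + (-3)(1−p) = 8p − 3.
Setting these equal: −3p + 4 = 8p − 3 ⇒ −11p = -7 ⇒ p = 7/11, and the value is (-3)·(7/11) + 4 = 23/11.
For Column: with q = P(X), equating Up's and Down's payoffs gives −4q + 5 = 7q − 3 ⇒ q = 8/11.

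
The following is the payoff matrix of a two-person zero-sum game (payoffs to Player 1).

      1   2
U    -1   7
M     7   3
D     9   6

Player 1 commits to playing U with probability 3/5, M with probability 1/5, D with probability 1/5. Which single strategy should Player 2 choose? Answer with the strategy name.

If Player 2 plays 1, Player 1's expected payoff is (3/5)·(-1) + (1/5)·7 + (1/5)·9 = 13/5.
If Player 2 plays 2, Player 1's expected payoff is (3/5)·7 + (1/5)·3 + (1/5)·6 = 6.
Player 2 minimizes Player 1's payoff; the smallest is 13/5, so the best response is 1.

1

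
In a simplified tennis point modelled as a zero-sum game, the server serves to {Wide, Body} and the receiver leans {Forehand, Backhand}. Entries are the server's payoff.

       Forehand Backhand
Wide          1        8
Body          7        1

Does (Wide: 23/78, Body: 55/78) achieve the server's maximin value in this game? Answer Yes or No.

Against Forehand this mix gives (23/78)·1 + (55/78)·7 = 68/13.
Against Backhand this mix gives (23/78)·8 + (55/78)·1 = 239/78.
The receiver will play Backhand, holding the server to 239/78. Shifting weight toward the row that does better against Backhand would raise this floor (the equalizing mix achieves 55/13 against both Backhand and Forehand), so the proposed strategy is not optimal.

No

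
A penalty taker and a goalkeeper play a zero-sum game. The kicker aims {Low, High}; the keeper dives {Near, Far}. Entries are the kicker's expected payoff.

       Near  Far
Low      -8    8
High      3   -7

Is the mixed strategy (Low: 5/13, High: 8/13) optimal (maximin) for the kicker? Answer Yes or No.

Yes

Against Near this mix gives (5/13)·(-8) + (8/13)·3 = -16/13.
Against Far this mix gives (5/13)·8 + (8/13)·(-7) = -16/13.
All of the keeper's active replies (Near, Far) yield -16/13, and no column does worse for the kicker. The mix makes the keeper indifferent and guarantees -16/13, so it is optimal.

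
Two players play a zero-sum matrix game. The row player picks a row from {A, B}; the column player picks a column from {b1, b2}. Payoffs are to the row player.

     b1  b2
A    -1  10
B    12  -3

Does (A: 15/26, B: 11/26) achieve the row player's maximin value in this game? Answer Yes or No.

Against b1 this mix gives (15/26)·(-1) + (11/26)·12 = 9/2.
Against b2 this mix gives (15/26)·10 + (11/26)·(-3) = 9/2.
All of the column player's active replies (b1, b2) yield 9/2, and no column does worse for the row player. The mix makes the column player indifferent and guarantees 9/2, so it is optimal.

Yes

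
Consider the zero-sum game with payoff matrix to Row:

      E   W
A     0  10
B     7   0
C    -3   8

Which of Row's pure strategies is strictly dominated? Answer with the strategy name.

A gives a strictly higher payoff than C against every column: 0 > -3, 10 > 8.
So C is strictly dominated and Row never plays it.

C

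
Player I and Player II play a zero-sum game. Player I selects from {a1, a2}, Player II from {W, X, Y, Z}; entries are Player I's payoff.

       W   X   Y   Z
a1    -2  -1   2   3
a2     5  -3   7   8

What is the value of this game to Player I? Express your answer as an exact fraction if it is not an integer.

-11/9

Row minima: a1 → -2, a2 → -3; maximin = -2.
Column maxima: W → 5, X → -1, Y → 7, Z → 8; minimax = -1.
-2 ≠ -1, so there is no saddle point; optimal play is mixed.
Y is strictly dominated by W (it gives Player I strictly more in every row), so Player II never plays it.
Z is strictly dominated by W (it gives Player I strictly more in every row), so Player II never plays it.
On the remaining 2×2 (a1, a2 vs W, X):
Let Player I play a1 with probability p. Expected payoff against W: (-2)p + 5(1−p) = −7p + 5; against X: (-1)p + (-3)(1−p) = 2p − 3.
Setting these equal: −7p + 5 = 2p − 3 ⇒ −9p = -8 ⇒ p = 8/9, and the value is (-7)·(8/9) + 5 = -11/9.
For Player II: with q = P(W), equating a1's and a2's payoffs gives −q − 1 = 8q − 3 ⇒ q = 2/9.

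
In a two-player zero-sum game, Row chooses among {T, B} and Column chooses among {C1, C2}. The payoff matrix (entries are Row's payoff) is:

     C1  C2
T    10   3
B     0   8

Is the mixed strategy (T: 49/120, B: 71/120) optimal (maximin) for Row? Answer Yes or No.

Against C1 this mix gives (49/120)·10 + (71/120)·0 = 49/12.
Against C2 this mix gives (49/120)·3 + (71/120)·8 = 143/24.
Column will play C1, holding Row to 49/12. Shifting weight toward the row that does better against C1 would raise this floor (the equalizing mix achieves 16/3 against both C1 and C2), so the proposed strategy is not optimal.

No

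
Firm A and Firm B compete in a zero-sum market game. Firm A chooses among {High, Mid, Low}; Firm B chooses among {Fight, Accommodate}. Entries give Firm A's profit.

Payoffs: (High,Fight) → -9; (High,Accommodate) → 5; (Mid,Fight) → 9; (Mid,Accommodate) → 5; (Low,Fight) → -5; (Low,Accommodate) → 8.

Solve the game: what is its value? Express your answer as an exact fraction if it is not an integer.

97/17

Row minima: High → -9, Mid → 5, Low → -5; maximin = 5.
Column maxima: Fight → 9, Accommodate → 8; minimax = 8.
5 ≠ 8, so there is no saddle point; optimal play is mixed.
High is strictly dominated by Low, so Firm A never plays it.
On the remaining 2×2 (Mid, Low vs Fight, Accommodate):
Let Firm A play Mid with probability p. Expected payoff against Fight: 9p + (-5)(1−p) = 14p − 5; against Accommodate: 5p + 8(1−p) = −3p + 8.
Setting these equal: 14p − 5 = −3p + 8 ⇒ 17p = 13 ⇒ p = 13/17, and the value is (14)·(13/17) − 5 = 97/17.
For Firm B: with q = P(Fight), equating Mid's and Low's payoffs gives 4q + 5 = −13q + 8 ⇒ q = 3/17.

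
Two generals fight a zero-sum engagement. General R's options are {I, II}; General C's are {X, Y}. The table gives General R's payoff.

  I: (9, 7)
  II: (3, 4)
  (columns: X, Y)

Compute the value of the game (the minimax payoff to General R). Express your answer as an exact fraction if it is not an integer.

Row minima: I → 7, II → 3; maximin = 7.
Column maxima: X → 9, Y → 7; minimax = 7.
Since maximin = minimax = 7, there is a saddle point and the value is 7.

7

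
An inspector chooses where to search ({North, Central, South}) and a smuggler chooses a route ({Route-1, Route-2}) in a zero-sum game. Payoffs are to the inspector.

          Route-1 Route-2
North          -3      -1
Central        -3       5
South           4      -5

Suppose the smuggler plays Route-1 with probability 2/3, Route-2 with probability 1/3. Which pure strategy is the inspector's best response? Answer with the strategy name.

South

Expected payoff of North: (2/3)·(-3) + (1/3)·(-1) = -7/3.
Expected payoff of Central: (2/3)·(-3) + (1/3)·5 = -1/3.
Expected payoff of South: (2/3)·4 + (1/3)·(-5) = 1.
The largest is 1, so the inspector's best response is South.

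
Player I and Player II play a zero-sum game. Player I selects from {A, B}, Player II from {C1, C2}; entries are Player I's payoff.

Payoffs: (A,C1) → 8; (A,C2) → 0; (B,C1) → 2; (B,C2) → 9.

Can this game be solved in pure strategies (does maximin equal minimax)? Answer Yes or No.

No

Row minima: A → 0, B → 2; maximin = 2.
Column maxima: C1 → 8, C2 → 9; minimax = 8.
2 ≠ 8, so no pure-strategy equilibrium exists.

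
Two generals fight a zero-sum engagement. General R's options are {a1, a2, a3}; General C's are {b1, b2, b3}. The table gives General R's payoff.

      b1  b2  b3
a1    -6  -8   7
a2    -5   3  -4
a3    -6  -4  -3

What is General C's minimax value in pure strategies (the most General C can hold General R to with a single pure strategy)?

-5

Column maxima: b1 → -5, b2 → 3, b3 → 7.
The smallest of these is -5.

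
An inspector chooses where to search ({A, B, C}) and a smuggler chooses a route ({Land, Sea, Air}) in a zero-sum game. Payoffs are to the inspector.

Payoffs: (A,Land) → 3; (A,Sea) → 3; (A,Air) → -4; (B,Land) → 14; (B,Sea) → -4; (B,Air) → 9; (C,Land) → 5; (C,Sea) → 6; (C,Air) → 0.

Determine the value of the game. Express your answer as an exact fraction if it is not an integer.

Row minima: A → -4, B → -4, C → 0; maximin = 0.
Column maxima: Land → 14, Sea → 6, Air → 9; minimax = 6.
0 ≠ 6, so there is no saddle point; optimal play is mixed.
A is strictly dominated by C, so the inspector never plays it.
Land is strictly dominated by Air (it gives the inspector strictly more in every row), so the smuggler never plays it.
On the remaining 2×2 (B, C vs Sea, Air):
Let the inspector play B with probability p. Expected payoff against Sea: (-4)p + 6(1−p) = −10p + 6; against Air: 9p + 0(1−p) = 9p.
Setting these equal: −10p + 6 = 9p ⇒ −19p = -6 ⇒ p = 6/19, and the value is (-10)·(6/19) + 6 = 54/19.
For the smuggler: with q = P(Sea), equating B's and C's payoffs gives −13q + 9 = 6q ⇒ q = 9/19.

54/19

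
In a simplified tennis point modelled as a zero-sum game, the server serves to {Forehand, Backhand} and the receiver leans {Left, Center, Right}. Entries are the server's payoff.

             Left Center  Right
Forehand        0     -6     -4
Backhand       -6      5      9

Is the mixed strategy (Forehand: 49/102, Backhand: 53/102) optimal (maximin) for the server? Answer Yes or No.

Against Left this mix gives (49/102)·0 + (53/102)·(-6) = -53/17.
Against Center this mix gives (49/102)·(-6) + (53/102)·5 = -29/102.
Against Right this mix gives (49/102)·(-4) + (53/102)·9 = 281/102.
The receiver will play Left, holding the server to -53/17. Shifting weight toward the row that does better against Left would raise this floor (the equalizing mix achieves -36/17 against both Left and Center), so the proposed strategy is not optimal.

No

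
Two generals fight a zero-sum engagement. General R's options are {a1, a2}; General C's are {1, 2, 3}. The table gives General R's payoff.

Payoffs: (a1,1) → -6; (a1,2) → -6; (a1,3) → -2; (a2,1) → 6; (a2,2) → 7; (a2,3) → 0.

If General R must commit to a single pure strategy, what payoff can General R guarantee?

0

Row minima: a1 → -6, a2 → 0.
The best of these is 0.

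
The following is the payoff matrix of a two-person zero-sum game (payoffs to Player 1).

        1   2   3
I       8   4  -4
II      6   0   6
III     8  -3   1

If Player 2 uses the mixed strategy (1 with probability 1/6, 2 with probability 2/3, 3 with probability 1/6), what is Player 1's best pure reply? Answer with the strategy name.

I

Expected payoff of I: (1/6)·8 + (2/3)·4 + (1/6)·(-4) = 10/3.
Expected payoff of II: (1/6)·6 + (2/3)·0 + (1/6)·6 = 2.
Expected payoff of III: (1/6)·8 + (2/3)·(-3) + (1/6)·1 = -1/2.
The largest is 10/3, so Player 1's best response is I.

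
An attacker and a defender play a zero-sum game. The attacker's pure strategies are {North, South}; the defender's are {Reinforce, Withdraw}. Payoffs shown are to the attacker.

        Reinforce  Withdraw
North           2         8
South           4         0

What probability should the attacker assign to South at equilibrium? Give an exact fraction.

3/5

Row minima: North → 2, South → 0; maximin = 2.
Column maxima: Reinforce → 4, Withdraw → 8; minimax = 4.
2 ≠ 4, so there is no saddle point; optimal play is mixed.
Let the attacker play North with probability p. Expected payoff against Reinforce: 2p + 4(1−p) = −2p + 4; against Withdraw: 8p + 0(1−p) = 8p.
Setting these equal: −2p + 4 = 8p ⇒ −10p = -4 ⇒ p = 2/5, and the value is (-2)·(2/5) + 4 = 16/5.
For the defender: with q = P(Reinforce), equating North's and South's payoffs gives −6q + 8 = 4q ⇒ q = 4/5.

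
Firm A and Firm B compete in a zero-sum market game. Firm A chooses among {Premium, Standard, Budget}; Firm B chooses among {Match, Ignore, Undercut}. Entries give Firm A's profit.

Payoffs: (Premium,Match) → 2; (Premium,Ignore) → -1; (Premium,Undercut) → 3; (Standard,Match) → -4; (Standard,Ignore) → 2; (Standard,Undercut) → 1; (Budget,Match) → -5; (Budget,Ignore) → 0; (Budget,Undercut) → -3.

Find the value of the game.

Row minima: Premium → -1, Standard → -4, Budget → -5; maximin = -1.
Column maxima: Match → 2, Ignore → 2, Undercut → 3; minimax = 2.
-1 ≠ 2, so there is no saddle point; optimal play is mixed.
Budget is strictly dominated by Standard, so Firm A never plays it.
Undercut is strictly dominated by Match (it gives Firm A strictly more in every row), so Firm B never plays it.
On the remaining 2×2 (Premium, Standard vs Match, Ignore):
Let Firm A play Premium with probability p. Expected payoff against Match: 2p + (-4)(1−p) = 6p − 4; against Ignore: (-1)p + 2(1−p) = −3p + 2.
Setting these equal: 6p − 4 = −3p + 2 ⇒ 9p = 6 ⇒ p = 2/3, and the value is (6)·(2/3) − 4 = 0.
For Firm B: with q = P(Match), equating Premium's and Standard's payoffs gives 3q − 1 = −6q + 2 ⇒ q = 1/3.

0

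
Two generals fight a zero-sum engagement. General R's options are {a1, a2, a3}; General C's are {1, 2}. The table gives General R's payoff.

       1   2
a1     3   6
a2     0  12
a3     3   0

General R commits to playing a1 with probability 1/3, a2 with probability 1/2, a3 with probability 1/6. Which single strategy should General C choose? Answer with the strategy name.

If General C plays 1, General R's expected payoff is (1/3)·3 + (1/2)·0 + (1/6)·3 = 3/2.
If General C plays 2, General R's expected payoff is (1/3)·6 + (1/2)·12 + (1/6)·0 = 8.
General C minimizes General R's payoff; the smallest is 3/2, so the best response is 1.

1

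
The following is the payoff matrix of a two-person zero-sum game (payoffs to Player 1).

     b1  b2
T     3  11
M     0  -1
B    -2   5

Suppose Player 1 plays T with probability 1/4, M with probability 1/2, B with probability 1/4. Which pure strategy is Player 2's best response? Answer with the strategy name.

b1

If Player 2 plays b1, Player 1's expected payoff is (1/4)·3 + (1/2)·0 + (1/4)·(-2) = 1/4.
If Player 2 plays b2, Player 1's expected payoff is (1/4)·11 + (1/2)·(-1) + (1/4)·5 = 7/2.
Player 2 minimizes Player 1's payoff; the smallest is 1/4, so the best response is b1.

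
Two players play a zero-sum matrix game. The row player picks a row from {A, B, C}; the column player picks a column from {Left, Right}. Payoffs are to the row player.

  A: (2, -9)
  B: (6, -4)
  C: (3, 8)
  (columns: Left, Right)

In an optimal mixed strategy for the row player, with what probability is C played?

2/3

Row minima: A → -9, B → -4, C → 3; maximin = 3.
Column maxima: Left → 6, Right → 8; minimax = 6.
3 ≠ 6, so there is no saddle point; optimal play is mixed.
A is strictly dominated by B, so the row player never plays it.
On the remaining 2×2 (B, C vs Left, Right):
Let the row player play B with probability p. Expected payoff against Left: 6p + 3(1−p) = 3p + 3; against Right: (-4)p + 8(1−p) = −12p + 8.
Setting these equal: 3p + 3 = −12p + 8 ⇒ 15p = 5 ⇒ p = 1/3, and the value is (3)·(1/3) + 3 = 4.
For the column player: with q = P(Left), equating B's and C's payoffs gives 10q − 4 = −5q + 8 ⇒ q = 4/5.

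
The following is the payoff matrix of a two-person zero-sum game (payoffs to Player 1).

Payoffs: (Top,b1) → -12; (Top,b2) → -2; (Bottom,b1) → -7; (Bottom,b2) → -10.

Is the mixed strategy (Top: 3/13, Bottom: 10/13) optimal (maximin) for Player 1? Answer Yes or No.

Yes

Against b1 this mix gives (3/13)·(-12) + (10/13)·(-7) = -106/13.
Against b2 this mix gives (3/13)·(-2) + (10/13)·(-10) = -106/13.
All of Player 2's active replies (b1, b2) yield -106/13, and no column does worse for Player 1. The mix makes Player 2 indifferent and guarantees -106/13, so it is optimal.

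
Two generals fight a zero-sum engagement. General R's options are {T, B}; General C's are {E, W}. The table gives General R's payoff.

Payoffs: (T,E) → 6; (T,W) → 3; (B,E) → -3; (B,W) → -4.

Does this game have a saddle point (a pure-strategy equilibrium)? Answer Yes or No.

Yes

Row minima: T → 3, B → -4; maximin = 3.
Column maxima: E → 6, W → 3; minimax = 3.
maximin = minimax = 3, so a saddle point exists.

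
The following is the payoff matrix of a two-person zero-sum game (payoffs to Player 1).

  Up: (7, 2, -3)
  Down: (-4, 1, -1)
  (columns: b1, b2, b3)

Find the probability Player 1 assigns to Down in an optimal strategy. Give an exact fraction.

10/13

Row minima: Up → -3, Down → -4; maximin = -3.
Column maxima: b1 → 7, b2 → 2, b3 → -1; minimax = -1.
-3 ≠ -1, so there is no saddle point; optimal play is mixed.
b2 is strictly dominated by b3 (it gives Player 1 strictly more in every row), so Player 2 never plays it.
On the remaining 2×2 (Up, Down vs b1, b3):
Let Player 1 play Up with probability p. Expected payoff against b1: 7p + (-4)(1−p) = 11p − 4; against b3: (-3)p + (-1)(1−p) = −2p − 1.
Setting these equal: 11p − 4 = −2p − 1 ⇒ 13p = 3 ⇒ p = 3/13, and the value is (11)·(3/13) − 4 = -19/13.
For Player 2: with q = P(b1), equating Up's and Down's payoffs gives 10q − 3 = −3q − 1 ⇒ q = 2/13.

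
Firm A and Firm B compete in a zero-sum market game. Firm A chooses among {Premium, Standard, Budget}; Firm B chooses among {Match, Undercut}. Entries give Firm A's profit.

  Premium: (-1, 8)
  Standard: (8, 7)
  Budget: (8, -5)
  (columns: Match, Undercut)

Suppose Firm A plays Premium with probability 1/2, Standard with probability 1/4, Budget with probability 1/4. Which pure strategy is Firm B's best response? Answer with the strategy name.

If Firm B plays Match, Firm A's expected payoff is (1/2)·(-1) + (1/4)·8 + (1/4)·8 = 7/2.
If Firm B plays Undercut, Firm A's expected payoff is (1/2)·8 + (1/4)·7 + (1/4)·(-5) = 9/2.
Firm B minimizes Firm A's payoff; the smallest is 7/2, so the best response is Match.

Match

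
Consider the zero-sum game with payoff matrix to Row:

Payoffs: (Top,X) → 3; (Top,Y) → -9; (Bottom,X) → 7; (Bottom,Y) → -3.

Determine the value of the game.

-3

Row minima: Top → -9, Bottom → -3; maximin = -3.
Column maxima: X → 7, Y → -3; minimax = -3.
Since maximin = minimax = -3, there is a saddle point and the value is -3.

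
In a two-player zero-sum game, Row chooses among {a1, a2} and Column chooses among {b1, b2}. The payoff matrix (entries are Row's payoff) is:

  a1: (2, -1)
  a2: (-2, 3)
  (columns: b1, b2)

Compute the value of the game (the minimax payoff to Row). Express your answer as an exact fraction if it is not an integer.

Row minima: a1 → -1, a2 → -2; maximin = -1.
Column maxima: b1 → 2, b2 → 3; minimax = 2.
-1 ≠ 2, so there is no saddle point; optimal play is mixed.
Let Row play a1 with probability p. Expected payoff against b1: 2p + (-2)(1−p) = 4p − 2; against b2: (-1)p + 3(1−p) = −4p + 3.
Setting these equal: 4p − 2 = −4p + 3 ⇒ 8p = 5 ⇒ p = 5/8, and the value is (4)·(5/8) − 2 = 1/2.
For Column: with q = P(b1), equating a1's and a2's payoffs gives 3q − 1 = −5q + 3 ⇒ q = 1/2.

1/2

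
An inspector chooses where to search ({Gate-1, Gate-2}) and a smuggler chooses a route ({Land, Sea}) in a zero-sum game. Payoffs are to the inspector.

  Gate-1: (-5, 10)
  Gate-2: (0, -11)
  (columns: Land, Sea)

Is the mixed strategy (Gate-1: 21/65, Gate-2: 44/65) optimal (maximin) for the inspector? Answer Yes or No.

Against Land this mix gives (21/65)·(-5) + (44/65)·0 = -21/13.
Against Sea this mix gives (21/65)·10 + (44/65)·(-11) = -274/65.
The smuggler will play Sea, holding the inspector to -274/65. Shifting weight toward the row that does better against Sea would raise this floor (the equalizing mix achieves -55/26 against both Sea and Land), so the proposed strategy is not optimal.

No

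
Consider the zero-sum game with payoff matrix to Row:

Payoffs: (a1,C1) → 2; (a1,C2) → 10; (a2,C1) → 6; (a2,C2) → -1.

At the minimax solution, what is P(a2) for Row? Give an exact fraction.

Row minima: a1 → 2, a2 → -1; maximin = 2.
Column maxima: C1 → 6, C2 → 10; minimax = 6.
2 ≠ 6, so there is no saddle point; optimal play is mixed.
Let Row play a1 with probability p. Expected payoff against C1: 2p + 6(1−p) = −4p + 6; against C2: 10p + (-1)(1−p) = 11p − 1.
Setting these equal: −4p + 6 = 11p − 1 ⇒ −15p = -7 ⇒ p = 7/15, and the value is (-4)·(7/15) + 6 = 62/15.
For Column: with q = P(C1), equating a1's and a2's payoffs gives −8q + 10 = 7q − 1 ⇒ q = 11/15.

8/15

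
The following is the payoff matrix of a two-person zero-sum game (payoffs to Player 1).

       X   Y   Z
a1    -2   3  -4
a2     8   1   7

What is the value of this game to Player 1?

25/13

Row minima: a1 → -4, a2 → 1; maximin = 1.
Column maxima: X → 8, Y → 3, Z → 7; minimax = 3.
1 ≠ 3, so there is no saddle point; optimal play is mixed.
X is strictly dominated by Z (it gives Player 1 strictly more in every row), so Player 2 never plays it.
On the remaining 2×2 (a1, a2 vs Y, Z):
Let Player 1 play a1 with probability p. Expected payoff against Y: 3p + 1(1−p) = 2p + 1; against Z: (-4)p + 7(1−p) = −11p + 7.
Setting these equal: 2p + 1 = −11p + 7 ⇒ 13p = 6 ⇒ p = 6/13, and the value is (2)·(6/13) + 1 = 25/13.
For Player 2: with q = P(Y), equating a1's and a2's payoffs gives 7q − 4 = −6q + 7 ⇒ q = 11/13.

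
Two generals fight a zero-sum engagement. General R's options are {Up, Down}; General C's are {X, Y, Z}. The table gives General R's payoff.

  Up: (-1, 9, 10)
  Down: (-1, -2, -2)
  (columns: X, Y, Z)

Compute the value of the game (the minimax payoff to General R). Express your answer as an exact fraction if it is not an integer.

Row minima: Up → -1, Down → -2; maximin = -1.
Column maxima: X → -1, Y → 9, Z → 10; minimax = -1.
Since maximin = minimax = -1, there is a saddle point and the value is -1.

-1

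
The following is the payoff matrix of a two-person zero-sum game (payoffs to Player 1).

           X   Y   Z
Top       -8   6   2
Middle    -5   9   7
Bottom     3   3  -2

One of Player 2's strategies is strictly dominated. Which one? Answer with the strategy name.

Y

Z holds Player 1's payoff strictly below Y in every row: 2 < 6, 7 < 9, -2 < 3.
So Y is strictly dominated for Player 2.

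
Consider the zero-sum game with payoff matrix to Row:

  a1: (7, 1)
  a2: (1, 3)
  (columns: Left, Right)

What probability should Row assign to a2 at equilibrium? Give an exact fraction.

Row minima: a1 → 1, a2 → 1; maximin = 1.
Column maxima: Left → 7, Right → 3; minimax = 3.
1 ≠ 3, so there is no saddle point; optimal play is mixed.
Let Row play a1 with probability p. Expected payoff against Left: 7p + 1(1−p) = 6p + 1; against Right: 1p + 3(1−p) = −2p + 3.
Setting these equal: 6p + 1 = −2p + 3 ⇒ 8p = 2 ⇒ p = 1/4, and the value is (6)·(1/4) + 1 = 5/2.
For Column: with q = P(Left), equating a1's and a2's payoffs gives 6q + 1 = −2q + 3 ⇒ q = 1/4.

3/4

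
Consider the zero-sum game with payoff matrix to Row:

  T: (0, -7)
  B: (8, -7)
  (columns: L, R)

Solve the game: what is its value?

Row minima: T → -7, B → -7; maximin = -7.
Column maxima: L → 8, R → -7; minimax = -7.
Since maximin = minimax = -7, there is a saddle point and the value is -7.

-7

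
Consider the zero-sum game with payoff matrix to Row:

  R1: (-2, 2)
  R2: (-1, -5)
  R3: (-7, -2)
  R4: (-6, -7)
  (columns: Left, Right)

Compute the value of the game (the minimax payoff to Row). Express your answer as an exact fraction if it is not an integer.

Row minima: R1 → -2, R2 → -5, R3 → -7, R4 → -7; maximin = -2.
Column maxima: Left → -1, Right → 2; minimax = -1.
-2 ≠ -1, so there is no saddle point; optimal play is mixed.
R3 is strictly dominated by R1, so Row never plays it.
R4 is strictly dominated by R1, so Row never plays it.
On the remaining 2×2 (R1, R2 vs Left, Right):
Let Row play R1 with probability p. Expected payoff against Left: (-2)p + (-1)(1−p) = −p − 1; against Right: 2p + (-5)(1−p) = 7p − 5.
Setting these equal: −p − 1 = 7p − 5 ⇒ −8p = -4 ⇒ p = 1/2, and the value is (-1)·(1/2) − 1 = -3/2.
For Column: with q = P(Left), equating R1's and R2's payoffs gives −4q + 2 = 4q − 5 ⇒ q = 7/8.

-3/2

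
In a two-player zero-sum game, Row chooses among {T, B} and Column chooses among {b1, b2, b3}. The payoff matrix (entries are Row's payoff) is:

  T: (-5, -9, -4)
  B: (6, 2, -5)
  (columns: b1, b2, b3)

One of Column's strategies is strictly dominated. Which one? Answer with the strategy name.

b2 holds Row's payoff strictly below b1 in every row: -9 < -5, 2 < 6.
So b1 is strictly dominated for Column.

b1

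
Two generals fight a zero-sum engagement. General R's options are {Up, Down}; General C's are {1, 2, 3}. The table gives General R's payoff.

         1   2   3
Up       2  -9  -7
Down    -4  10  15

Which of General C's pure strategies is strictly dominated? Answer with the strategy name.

2 holds General R's payoff strictly below 3 in every row: -9 < -7, 10 < 15.
So 3 is strictly dominated for General C.

3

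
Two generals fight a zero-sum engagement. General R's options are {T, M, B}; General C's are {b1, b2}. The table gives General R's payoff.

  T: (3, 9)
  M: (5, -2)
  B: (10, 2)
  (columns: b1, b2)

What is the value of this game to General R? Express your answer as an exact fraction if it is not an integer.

Row minima: T → 3, M → -2, B → 2; maximin = 3.
Column maxima: b1 → 10, b2 → 9; minimax = 9.
3 ≠ 9, so there is no saddle point; optimal play is mixed.
M is strictly dominated by B, so General R never plays it.
On the remaining 2×2 (T, B vs b1, b2):
Let General R play T with probability p. Expected payoff against b1: 3p + 10(1−p) = −7p + 10; against b2: 9p + 2(1−p) = 7p + 2.
Setting these equal: −7p + 10 = 7p + 2 ⇒ −14p = -8 ⇒ p = 4/7, and the value is (-7)·(4/7) + 10 = 6.
For General C: with q = P(b1), equating T's and B's payoffs gives −6q + 9 = 8q + 2 ⇒ q = 1/2.

6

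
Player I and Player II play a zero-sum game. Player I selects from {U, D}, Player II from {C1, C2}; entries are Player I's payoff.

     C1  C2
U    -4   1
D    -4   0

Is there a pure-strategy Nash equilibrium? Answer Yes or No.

Yes

Row minima: U → -4, D → -4; maximin = -4.
Column maxima: C1 → -4, C2 → 1; minimax = -4.
maximin = minimax = -4, so a saddle point exists.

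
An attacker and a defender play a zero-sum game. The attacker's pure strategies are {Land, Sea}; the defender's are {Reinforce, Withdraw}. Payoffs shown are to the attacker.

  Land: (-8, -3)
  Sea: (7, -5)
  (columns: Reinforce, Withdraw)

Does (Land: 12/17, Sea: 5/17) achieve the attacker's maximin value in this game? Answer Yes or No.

Against Reinforce this mix gives (12/17)·(-8) + (5/17)·7 = -61/17.
Against Withdraw this mix gives (12/17)·(-3) + (5/17)·(-5) = -61/17.
All of the defender's active replies (Reinforce, Withdraw) yield -61/17, and no column does worse for the attacker. The mix makes the defender indifferent and guarantees -61/17, so it is optimal.

Yes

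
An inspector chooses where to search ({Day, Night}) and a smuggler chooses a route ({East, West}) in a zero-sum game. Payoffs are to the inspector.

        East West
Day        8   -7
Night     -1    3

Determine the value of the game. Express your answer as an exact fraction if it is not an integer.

Row minima: Day → -7, Night → -1; maximin = -1.
Column maxima: East → 8, West → 3; minimax = 3.
-1 ≠ 3, so there is no saddle point; optimal play is mixed.
Let the inspector play Day with probability p. Expected payoff against East: 8p + (-1)(1−p) = 9p − 1; against West: (-7)p + 3(1−p) = −10p + 3.
Setting these equal: 9p − 1 = −10p + 3 ⇒ 19p = 4 ⇒ p = 4/19, and the value is (9)·(4/19) − 1 = 17/19.
For the smuggler: with q = P(East), equating Day's and Night's payoffs gives 15q − 7 = −4q + 3 ⇒ q = 10/19.

17/19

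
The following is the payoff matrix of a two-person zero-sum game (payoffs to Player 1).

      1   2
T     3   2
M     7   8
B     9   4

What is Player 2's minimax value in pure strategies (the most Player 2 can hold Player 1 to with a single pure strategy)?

8

Column maxima: 1 → 9, 2 → 8.
The smallest of these is 8.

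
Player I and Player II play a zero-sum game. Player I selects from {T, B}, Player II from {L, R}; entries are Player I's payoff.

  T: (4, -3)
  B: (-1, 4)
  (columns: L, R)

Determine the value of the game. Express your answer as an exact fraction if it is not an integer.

13/12

Row minima: T → -3, B → -1; maximin = -1.
Column maxima: L → 4, R → 4; minimax = 4.
-1 ≠ 4, so there is no saddle point; optimal play is mixed.
Let Player I play T with probability p. Expected payoff against L: 4p + (-1)(1−p) = 5p − 1; against R: (-3)p + 4(1−p) = −7p + 4.
Setting these equal: 5p − 1 = −7p + 4 ⇒ 12p = 5 ⇒ p = 5/12, and the value is (5)·(5/12) − 1 = 13/12.
For Player II: with q = P(L), equating T's and B's payoffs gives 7q − 3 = −5q + 4 ⇒ q = 7/12.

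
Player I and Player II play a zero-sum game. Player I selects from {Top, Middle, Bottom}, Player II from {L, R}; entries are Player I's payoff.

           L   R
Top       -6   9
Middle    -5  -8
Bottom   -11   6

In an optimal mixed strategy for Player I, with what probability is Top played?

Row minima: Top → -6, Middle → -8, Bottom → -11; maximin = -6.
Column maxima: L → -5, R → 9; minimax = -5.
-6 ≠ -5, so there is no saddle point; optimal play is mixed.
Bottom is strictly dominated by Top, so Player I never plays it.
On the remaining 2×2 (Top, Middle vs L, R):
Let Player I play Top with probability p. Expected payoff against L: (-6)p + (-5)(1−p) = −p − 5; against R: 9p + (-8)(1−p) = 17p − 8.
Setting these equal: −p − 5 = 17p − 8 ⇒ −18p = -3 ⇒ p = 1/6, and the value is (-1)·(1/6) − 5 = -31/6.
For Player II: with q = P(L), equating Top's and Middle's payoffs gives −15q + 9 = 3q − 8 ⇒ q = 17/18.

1/6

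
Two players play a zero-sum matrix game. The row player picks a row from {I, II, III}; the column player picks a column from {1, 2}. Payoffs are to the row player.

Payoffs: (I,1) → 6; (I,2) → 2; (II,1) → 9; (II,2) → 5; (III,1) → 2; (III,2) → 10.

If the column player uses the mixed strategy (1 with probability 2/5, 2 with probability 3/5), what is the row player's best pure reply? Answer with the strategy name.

Expected payoff of I: (2/5)·6 + (3/5)·2 = 18/5.
Expected payoff of II: (2/5)·9 + (3/5)·5 = 33/5.
Expected payoff of III: (2/5)·2 + (3/5)·10 = 34/5.
The largest is 34/5, so the row player's best response is III.

III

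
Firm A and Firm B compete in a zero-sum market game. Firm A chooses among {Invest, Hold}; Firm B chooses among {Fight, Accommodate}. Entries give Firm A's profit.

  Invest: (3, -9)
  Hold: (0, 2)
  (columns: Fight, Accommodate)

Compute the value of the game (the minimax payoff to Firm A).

Row minima: Invest → -9, Hold → 0; maximin = 0.
Column maxima: Fight → 3, Accommodate → 2; minimax = 2.
0 ≠ 2, so there is no saddle point; optimal play is mixed.
Let Firm A play Invest with probability p. Expected payoff against Fight: 3p + 0(1−p) = 3p; against Accommodate: (-9)p + 2(1−p) = −11p + 2.
Setting these equal: 3p = −11p + 2 ⇒ 14p = 2 ⇒ p = 1/7, and the value is (3)·(1/7) = 3/7.
For Firm B: with q = P(Fight), equating Invest's and Hold's payoffs gives 12q − 9 = −2q + 2 ⇒ q = 11/14.

3/7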